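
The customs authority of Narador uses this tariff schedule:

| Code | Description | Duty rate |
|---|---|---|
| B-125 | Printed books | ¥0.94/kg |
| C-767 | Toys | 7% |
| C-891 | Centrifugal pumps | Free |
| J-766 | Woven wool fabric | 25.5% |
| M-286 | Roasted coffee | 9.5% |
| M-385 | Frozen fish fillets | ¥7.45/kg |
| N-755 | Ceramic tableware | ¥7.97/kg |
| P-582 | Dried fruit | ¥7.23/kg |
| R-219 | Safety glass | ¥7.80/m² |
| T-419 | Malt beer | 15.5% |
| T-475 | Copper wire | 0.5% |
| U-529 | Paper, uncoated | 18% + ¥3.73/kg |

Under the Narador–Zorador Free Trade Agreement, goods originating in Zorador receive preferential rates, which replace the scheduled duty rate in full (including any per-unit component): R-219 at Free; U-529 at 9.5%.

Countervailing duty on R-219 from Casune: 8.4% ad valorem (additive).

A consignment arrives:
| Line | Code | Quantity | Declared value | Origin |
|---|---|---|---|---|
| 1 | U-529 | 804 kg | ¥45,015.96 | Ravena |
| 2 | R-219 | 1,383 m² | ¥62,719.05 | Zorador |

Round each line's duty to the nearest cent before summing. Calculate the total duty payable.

¥11,101.79

Line 1 (U-529, Ravena, 804 kg, ¥45,015.96):
Base rate for U-529 is 18% + ¥3.73/kg.
U-529 has an FTA preferential rate, but origin Ravena is not Zorador; base rate stands.
Duty = ¥45,015.96 × 18% + 804 × ¥3.73 = ¥11,101.79.
Line 2 (R-219, Zorador, 1,383 m², ¥62,719.05):
Base rate for R-219 is ¥7.80/m².
Origin Zorador qualifies under the Narador–Zorador agreement and R-219 is covered: preferential rate Free applies instead.
The additional-duty order on R-219 targets Casune, not Zorador; it does not apply.
Duty = ¥62,719.05 × 0% = ¥0.00.
Total = ¥11,101.79 + ¥0.00 = ¥11,101.79.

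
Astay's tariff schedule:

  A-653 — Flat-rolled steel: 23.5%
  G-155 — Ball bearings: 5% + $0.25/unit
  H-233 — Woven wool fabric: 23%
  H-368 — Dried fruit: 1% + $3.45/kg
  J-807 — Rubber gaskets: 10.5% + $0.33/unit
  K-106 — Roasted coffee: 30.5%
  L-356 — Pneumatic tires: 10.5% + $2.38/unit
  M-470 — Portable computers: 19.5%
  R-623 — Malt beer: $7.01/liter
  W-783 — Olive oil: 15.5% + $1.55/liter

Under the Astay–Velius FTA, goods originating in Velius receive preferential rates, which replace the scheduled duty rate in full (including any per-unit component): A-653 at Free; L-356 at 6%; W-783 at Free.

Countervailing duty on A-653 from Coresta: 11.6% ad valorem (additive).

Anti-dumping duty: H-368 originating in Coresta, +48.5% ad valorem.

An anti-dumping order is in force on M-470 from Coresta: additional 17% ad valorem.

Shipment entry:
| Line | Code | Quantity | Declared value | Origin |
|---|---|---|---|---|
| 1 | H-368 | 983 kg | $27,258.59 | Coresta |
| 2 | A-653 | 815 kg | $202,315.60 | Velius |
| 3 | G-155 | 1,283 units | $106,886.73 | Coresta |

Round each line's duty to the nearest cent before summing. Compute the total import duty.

$22,549.44

Line 1 (H-368, Coresta, 983 kg, $27,258.59):
Base rate for H-368 is 1% + $3.45/kg.
Additional duty on H-368 from Coresta: +48.5%. Applied ad valorem rate: 1% + 48.5% = 49.5%.
Duty = $27,258.59 × 49.5% + 983 × $3.45 = $16,884.35.
Line 2 (A-653, Velius, 815 kg, $202,315.60):
Base rate for A-653 is 23.5%.
Origin Velius qualifies under the Astay–Velius agreement and A-653 is covered: preferential rate Free applies instead.
The additional-duty order on A-653 targets Coresta, not Velius; it does not apply.
Duty = $202,315.60 × 0% = $0.00.
Line 3 (G-155, Coresta, 1,283 units, $106,886.73):
Base rate for G-155 is 5% + $0.25/unit.
Duty = $106,886.73 × 5% + 1,283 × $0.25 = $5,665.09.
Total = $16,884.35 + $0.00 + $5,665.09 = $22,549.44.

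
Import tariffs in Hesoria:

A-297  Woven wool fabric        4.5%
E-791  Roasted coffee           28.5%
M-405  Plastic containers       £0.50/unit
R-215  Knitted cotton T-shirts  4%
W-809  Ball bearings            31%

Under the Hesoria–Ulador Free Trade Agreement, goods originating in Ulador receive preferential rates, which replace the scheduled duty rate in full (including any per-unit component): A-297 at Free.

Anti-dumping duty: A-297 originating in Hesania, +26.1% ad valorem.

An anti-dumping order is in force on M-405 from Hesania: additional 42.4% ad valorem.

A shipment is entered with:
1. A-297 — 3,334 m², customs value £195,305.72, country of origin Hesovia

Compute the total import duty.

£8,788.76

Line 1 (A-297, Hesovia, 3,334 m², £195,305.72):
Base rate for A-297 is 4.5%.
A-297 has an FTA preferential rate, but origin Hesovia is not Ulador; base rate stands.
The additional-duty order on A-297 targets Hesania, not Hesovia; it does not apply.
Duty = £195,305.72 × 4.5% = £8,788.76.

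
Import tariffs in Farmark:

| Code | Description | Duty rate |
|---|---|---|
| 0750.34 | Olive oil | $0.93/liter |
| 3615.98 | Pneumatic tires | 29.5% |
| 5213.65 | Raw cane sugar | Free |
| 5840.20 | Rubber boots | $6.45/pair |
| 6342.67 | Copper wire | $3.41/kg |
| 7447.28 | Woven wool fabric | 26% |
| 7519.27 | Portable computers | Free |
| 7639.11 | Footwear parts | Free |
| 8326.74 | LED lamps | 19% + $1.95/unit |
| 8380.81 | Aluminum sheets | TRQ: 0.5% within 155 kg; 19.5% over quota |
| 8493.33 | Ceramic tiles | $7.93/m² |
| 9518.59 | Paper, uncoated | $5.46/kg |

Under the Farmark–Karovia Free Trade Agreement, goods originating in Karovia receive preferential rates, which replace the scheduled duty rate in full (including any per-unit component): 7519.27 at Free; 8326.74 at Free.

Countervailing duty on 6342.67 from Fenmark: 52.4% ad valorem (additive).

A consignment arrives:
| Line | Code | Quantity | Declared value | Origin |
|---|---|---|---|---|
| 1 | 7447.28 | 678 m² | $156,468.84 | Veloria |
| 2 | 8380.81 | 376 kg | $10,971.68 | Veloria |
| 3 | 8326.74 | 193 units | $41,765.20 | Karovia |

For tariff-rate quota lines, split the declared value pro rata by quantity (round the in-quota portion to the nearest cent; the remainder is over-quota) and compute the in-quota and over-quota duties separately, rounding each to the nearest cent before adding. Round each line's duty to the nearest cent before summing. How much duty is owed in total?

$41,962.02

Line 1 (7447.28, Veloria, 678 m², $156,468.84):
Base rate for 7447.28 is 26%.
Duty = $156,468.84 × 26% = $40,681.90.
Line 2 (8380.81, Veloria, 376 kg, $10,971.68):
Code 8380.81 is under a tariff-rate quota (threshold 155 kg). In-quota: 155 kg at 0.5%; over-quota: 221 kg at 19.5%.
Pro-rata value split: in-quota = $10,971.68 × 155/376 = $4,522.90; over-quota = $10,971.68 − $4,522.90 = $6,448.78.
In-quota duty = $4,522.90 × 0.5% = $22.61. Over-quota duty = $6,448.78 × 19.5% = $1,257.51.
Line duty = $22.61 + $1,257.51 = $1,280.12.
Line 3 (8326.74, Karovia, 193 units, $41,765.20):
Base rate for 8326.74 is 19% + $1.95/unit.
Origin Karovia qualifies under the Farmark–Karovia agreement and 8326.74 is covered: preferential rate Free applies instead.
Duty = $41,765.20 × 0% = $0.00.
Total = $40,681.90 + $1,280.12 + $0.00 = $41,962.02.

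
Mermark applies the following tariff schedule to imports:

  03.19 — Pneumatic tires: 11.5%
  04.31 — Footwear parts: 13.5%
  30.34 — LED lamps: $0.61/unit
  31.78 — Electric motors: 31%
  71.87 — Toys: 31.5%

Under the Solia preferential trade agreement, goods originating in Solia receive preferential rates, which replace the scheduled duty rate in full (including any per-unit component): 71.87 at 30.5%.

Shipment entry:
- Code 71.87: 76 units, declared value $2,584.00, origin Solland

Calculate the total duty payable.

Line 1 (71.87, Solland, 76 units, $2,584.00):
Base rate for 71.87 is 31.5%.
71.87 has an FTA preferential rate, but origin Solland is not Solia; base rate stands.
Duty = $2,584.00 × 31.5% = $813.96.

$813.96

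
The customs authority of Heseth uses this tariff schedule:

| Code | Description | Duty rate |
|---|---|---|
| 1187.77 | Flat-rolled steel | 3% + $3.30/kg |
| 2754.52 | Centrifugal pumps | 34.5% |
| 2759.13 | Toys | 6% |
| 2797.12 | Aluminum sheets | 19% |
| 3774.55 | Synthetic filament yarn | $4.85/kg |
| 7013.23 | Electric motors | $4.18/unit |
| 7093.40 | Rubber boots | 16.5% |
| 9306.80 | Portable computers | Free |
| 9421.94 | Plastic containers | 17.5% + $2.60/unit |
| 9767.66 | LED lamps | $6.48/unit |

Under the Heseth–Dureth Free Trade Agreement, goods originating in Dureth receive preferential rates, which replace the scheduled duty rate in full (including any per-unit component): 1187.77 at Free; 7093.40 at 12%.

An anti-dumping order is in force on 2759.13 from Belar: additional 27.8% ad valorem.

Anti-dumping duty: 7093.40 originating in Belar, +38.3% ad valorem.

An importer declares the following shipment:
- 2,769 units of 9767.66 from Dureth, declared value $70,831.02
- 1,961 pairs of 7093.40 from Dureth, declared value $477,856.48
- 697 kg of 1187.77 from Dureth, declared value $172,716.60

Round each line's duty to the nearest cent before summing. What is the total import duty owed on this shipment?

Line 1 (9767.66, Dureth, 2,769 units, $70,831.02):
Base rate for 9767.66 is $6.48/unit.
Origin Dureth is the FTA partner but 9767.66 is not on the preference list; base rate stands.
Duty = 2,769 × $6.48 = $17,943.12.
Line 2 (7093.40, Dureth, 1,961 pairs, $477,856.48):
Base rate for 7093.40 is 16.5%.
Origin Dureth qualifies under the Heseth–Dureth agreement and 7093.40 is covered: preferential rate 12% applies instead.
The additional-duty order on 7093.40 targets Belar, not Dureth; it does not apply.
Duty = $477,856.48 × 12% = $57,342.78.
Line 3 (1187.77, Dureth, 697 kg, $172,716.60):
Base rate for 1187.77 is 3% + $3.30/kg.
Origin Dureth qualifies under the Heseth–Dureth agreement and 1187.77 is covered: preferential rate Free applies instead.
Duty = $172,716.60 × 0% = $0.00.
Total = $17,943.12 + $57,342.78 + $0.00 = $75,285.90.

$75,285.90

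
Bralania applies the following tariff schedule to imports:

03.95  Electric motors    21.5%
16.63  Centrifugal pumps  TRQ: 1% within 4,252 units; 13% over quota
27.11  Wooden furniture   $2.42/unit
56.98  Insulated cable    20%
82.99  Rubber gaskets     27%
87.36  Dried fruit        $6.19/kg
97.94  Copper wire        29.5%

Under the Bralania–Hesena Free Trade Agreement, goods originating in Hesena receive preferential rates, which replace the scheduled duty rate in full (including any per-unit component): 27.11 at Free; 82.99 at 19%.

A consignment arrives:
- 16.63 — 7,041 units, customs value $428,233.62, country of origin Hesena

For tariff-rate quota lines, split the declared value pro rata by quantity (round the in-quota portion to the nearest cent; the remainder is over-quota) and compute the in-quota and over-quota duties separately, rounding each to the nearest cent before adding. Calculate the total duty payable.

Line 1 (16.63, Hesena, 7,041 units, $428,233.62):
Code 16.63 is under a tariff-rate quota (threshold 4,252 units). In-quota: 4,252 units at 1%; over-quota: 2,789 units at 13%.
Pro-rata value split: in-quota = $428,233.62 × 4,252/7,041 = $258,606.64; over-quota = $428,233.62 − $258,606.64 = $169,626.98.
In-quota duty = $258,606.64 × 1% = $2,586.07. Over-quota duty = $169,626.98 × 13% = $22,051.51.
Line duty = $2,586.07 + $22,051.51 = $24,637.58.

$24,637.58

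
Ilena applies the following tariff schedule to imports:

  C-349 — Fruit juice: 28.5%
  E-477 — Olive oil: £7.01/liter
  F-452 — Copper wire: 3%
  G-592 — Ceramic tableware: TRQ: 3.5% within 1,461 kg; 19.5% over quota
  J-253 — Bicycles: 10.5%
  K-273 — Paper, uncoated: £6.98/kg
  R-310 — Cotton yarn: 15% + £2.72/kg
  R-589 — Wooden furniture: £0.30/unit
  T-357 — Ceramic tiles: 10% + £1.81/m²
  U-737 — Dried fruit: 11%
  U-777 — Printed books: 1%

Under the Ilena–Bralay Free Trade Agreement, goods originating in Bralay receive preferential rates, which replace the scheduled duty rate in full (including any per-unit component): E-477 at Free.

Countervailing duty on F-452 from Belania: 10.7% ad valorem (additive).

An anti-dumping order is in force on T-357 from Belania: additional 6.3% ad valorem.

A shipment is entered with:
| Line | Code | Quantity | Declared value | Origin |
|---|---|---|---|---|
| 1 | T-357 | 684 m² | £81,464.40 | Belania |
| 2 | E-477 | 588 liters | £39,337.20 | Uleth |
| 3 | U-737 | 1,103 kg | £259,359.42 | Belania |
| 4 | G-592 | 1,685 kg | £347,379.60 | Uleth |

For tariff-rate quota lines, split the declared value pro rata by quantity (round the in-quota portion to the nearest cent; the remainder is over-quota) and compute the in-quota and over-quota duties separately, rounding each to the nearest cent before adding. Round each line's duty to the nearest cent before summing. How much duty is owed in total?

£66,715.22

Line 1 (T-357, Belania, 684 m², £81,464.40):
Base rate for T-357 is 10% + £1.81/m².
Additional duty on T-357 from Belania: +6.3%. Applied ad valorem rate: 10% + 6.3% = 16.3%.
Duty = £81,464.40 × 16.3% + 684 × £1.81 = £14,516.74.
Line 2 (E-477, Uleth, 588 liters, £39,337.20):
Base rate for E-477 is £7.01/liter.
E-477 has an FTA preferential rate, but origin Uleth is not Bralay; base rate stands.
Duty = 588 × £7.01 = £4,121.88.
Line 3 (U-737, Belania, 1,103 kg, £259,359.42):
Base rate for U-737 is 11%.
Duty = £259,359.42 × 11% = £28,529.54.
Line 4 (G-592, Uleth, 1,685 kg, £347,379.60):
Code G-592 is under a tariff-rate quota (threshold 1,461 kg). In-quota: 1,461 kg at 3.5%; over-quota: 224 kg at 19.5%.
Pro-rata value split: in-quota = £347,379.60 × 1,461/1,685 = £301,199.76; over-quota = £347,379.60 − £301,199.76 = £46,179.84.
In-quota duty = £301,199.76 × 3.5% = £10,541.99. Over-quota duty = £46,179.84 × 19.5% = £9,005.07.
Line duty = £10,541.99 + £9,005.07 = £19,547.06.
Total = £14,516.74 + £4,121.88 + £28,529.54 + £19,547.06 = £66,715.22.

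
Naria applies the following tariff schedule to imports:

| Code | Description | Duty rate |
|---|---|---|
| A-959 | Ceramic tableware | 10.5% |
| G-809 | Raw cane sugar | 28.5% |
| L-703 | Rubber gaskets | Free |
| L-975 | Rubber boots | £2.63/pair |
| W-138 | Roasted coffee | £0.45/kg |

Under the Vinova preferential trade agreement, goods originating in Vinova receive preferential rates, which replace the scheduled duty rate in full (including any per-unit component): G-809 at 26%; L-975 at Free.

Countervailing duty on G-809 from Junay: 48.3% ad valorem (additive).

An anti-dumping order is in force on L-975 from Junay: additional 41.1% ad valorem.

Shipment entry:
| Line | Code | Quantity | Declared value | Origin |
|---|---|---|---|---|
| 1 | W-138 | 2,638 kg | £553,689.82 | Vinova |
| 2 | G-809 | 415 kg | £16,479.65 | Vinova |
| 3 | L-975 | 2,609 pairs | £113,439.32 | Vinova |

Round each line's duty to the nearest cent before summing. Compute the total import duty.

£5,471.81

Line 1 (W-138, Vinova, 2,638 kg, £553,689.82):
Base rate for W-138 is £0.45/kg.
Origin Vinova is the FTA partner but W-138 is not on the preference list; base rate stands.
Duty = 2,638 × £0.45 = £1,187.10.
Line 2 (G-809, Vinova, 415 kg, £16,479.65):
Base rate for G-809 is 28.5%.
Origin Vinova qualifies under the Naria–Vinova agreement and G-809 is covered: preferential rate 26% applies instead.
The additional-duty order on G-809 targets Junay, not Vinova; it does not apply.
Duty = £16,479.65 × 26% = £4,284.71.
Line 3 (L-975, Vinova, 2,609 pairs, £113,439.32):
Base rate for L-975 is £2.63/pair.
Origin Vinova qualifies under the Naria–Vinova agreement and L-975 is covered: preferential rate Free applies instead.
The additional-duty order on L-975 targets Junay, not Vinova; it does not apply.
Duty = £113,439.32 × 0% = £0.00.
Total = £1,187.10 + £4,284.71 + £0.00 = £5,471.81.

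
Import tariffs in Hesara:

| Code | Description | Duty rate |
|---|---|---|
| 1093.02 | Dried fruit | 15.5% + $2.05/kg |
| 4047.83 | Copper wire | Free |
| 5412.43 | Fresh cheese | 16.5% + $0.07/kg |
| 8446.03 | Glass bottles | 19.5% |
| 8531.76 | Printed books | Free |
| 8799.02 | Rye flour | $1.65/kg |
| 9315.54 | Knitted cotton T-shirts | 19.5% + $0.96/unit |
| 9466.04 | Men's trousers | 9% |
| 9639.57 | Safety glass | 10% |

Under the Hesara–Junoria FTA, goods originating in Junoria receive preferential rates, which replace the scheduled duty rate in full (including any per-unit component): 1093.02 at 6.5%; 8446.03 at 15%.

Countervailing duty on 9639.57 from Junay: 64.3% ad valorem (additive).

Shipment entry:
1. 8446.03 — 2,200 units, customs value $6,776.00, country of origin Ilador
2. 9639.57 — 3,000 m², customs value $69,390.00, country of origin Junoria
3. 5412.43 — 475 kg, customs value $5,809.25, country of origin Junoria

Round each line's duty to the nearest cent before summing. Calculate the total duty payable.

$9,252.10

Line 1 (8446.03, Ilador, 2,200 units, $6,776.00):
Base rate for 8446.03 is 19.5%.
8446.03 has an FTA preferential rate, but origin Ilador is not Junoria; base rate stands.
Duty = $6,776.00 × 19.5% = $1,321.32.
Line 2 (9639.57, Junoria, 3,000 m², $69,390.00):
Base rate for 9639.57 is 10%.
Origin Junoria is the FTA partner but 9639.57 is not on the preference list; base rate stands.
The additional-duty order on 9639.57 targets Junay, not Junoria; it does not apply.
Duty = $69,390.00 × 10% = $6,939.00.
Line 3 (5412.43, Junoria, 475 kg, $5,809.25):
Base rate for 5412.43 is 16.5% + $0.07/kg.
Origin Junoria is the FTA partner but 5412.43 is not on the preference list; base rate stands.
Duty = $5,809.25 × 16.5% + 475 × $0.07 = $991.78.
Total = $1,321.32 + $6,939.00 + $991.78 = $9,252.10.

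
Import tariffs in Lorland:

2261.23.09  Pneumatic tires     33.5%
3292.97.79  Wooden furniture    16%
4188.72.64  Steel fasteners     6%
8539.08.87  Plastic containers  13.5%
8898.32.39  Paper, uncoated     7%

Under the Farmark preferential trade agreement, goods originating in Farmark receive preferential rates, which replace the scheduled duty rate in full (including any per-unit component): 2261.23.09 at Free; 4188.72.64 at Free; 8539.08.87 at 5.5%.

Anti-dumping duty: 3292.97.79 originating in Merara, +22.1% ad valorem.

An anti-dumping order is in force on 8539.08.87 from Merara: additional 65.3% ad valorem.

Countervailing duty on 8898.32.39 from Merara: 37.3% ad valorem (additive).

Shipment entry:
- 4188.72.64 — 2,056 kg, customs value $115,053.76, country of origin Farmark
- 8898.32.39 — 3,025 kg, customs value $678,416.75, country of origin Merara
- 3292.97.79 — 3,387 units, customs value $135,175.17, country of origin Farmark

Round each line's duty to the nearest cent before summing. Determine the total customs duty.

$322,166.65

Line 1 (4188.72.64, Farmark, 2,056 kg, $115,053.76):
Base rate for 4188.72.64 is 6%.
Origin Farmark qualifies under the Lorland–Farmark agreement and 4188.72.64 is covered: preferential rate Free applies instead.
Duty = $115,053.76 × 0% = $0.00.
Line 2 (8898.32.39, Merara, 3,025 kg, $678,416.75):
Base rate for 8898.32.39 is 7%.
Additional duty on 8898.32.39 from Merara: +37.3%. Applied ad valorem rate: 7% + 37.3% = 44.3%.
Duty = $678,416.75 × 44.3% = $300,538.62.
Line 3 (3292.97.79, Farmark, 3,387 units, $135,175.17):
Base rate for 3292.97.79 is 16%.
Origin Farmark is the FTA partner but 3292.97.79 is not on the preference list; base rate stands.
The additional-duty order on 3292.97.79 targets Merara, not Farmark; it does not apply.
Duty = $135,175.17 × 16% = $21,628.03.
Total = $0.00 + $300,538.62 + $21,628.03 = $322,166.65.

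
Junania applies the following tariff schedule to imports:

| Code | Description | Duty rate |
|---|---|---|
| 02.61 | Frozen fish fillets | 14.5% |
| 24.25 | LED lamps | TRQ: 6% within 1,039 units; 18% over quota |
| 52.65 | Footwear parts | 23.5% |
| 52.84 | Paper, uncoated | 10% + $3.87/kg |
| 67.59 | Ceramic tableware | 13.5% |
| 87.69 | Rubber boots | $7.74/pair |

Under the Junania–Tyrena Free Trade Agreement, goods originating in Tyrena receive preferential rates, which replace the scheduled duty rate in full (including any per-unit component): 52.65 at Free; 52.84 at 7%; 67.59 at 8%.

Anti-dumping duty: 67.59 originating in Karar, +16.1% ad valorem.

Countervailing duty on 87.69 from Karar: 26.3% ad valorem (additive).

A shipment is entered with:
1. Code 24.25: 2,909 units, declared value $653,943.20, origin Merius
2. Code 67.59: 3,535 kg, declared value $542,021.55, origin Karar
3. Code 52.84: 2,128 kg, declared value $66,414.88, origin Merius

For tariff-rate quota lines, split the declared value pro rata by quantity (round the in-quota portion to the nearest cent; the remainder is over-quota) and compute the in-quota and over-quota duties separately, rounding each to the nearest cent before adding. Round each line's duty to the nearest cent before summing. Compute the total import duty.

Line 1 (24.25, Merius, 2,909 units, $653,943.20):
Code 24.25 is under a tariff-rate quota (threshold 1,039 units). In-quota: 1,039 units at 6%; over-quota: 1,870 units at 18%.
Pro-rata value split: in-quota = $653,943.20 × 1,039/2,909 = $233,567.20; over-quota = $653,943.20 − $233,567.20 = $420,376.00.
In-quota duty = $233,567.20 × 6% = $14,014.03. Over-quota duty = $420,376.00 × 18% = $75,667.68.
Line duty = $14,014.03 + $75,667.68 = $89,681.71.
Line 2 (67.59, Karar, 3,535 kg, $542,021.55):
Base rate for 67.59 is 13.5%.
67.59 has an FTA preferential rate, but origin Karar is not Tyrena; base rate stands.
Additional duty on 67.59 from Karar: +16.1%. Applied ad valorem rate: 13.5% + 16.1% = 29.6%.
Duty = $542,021.55 × 29.6% = $160,438.38.
Line 3 (52.84, Merius, 2,128 kg, $66,414.88):
Base rate for 52.84 is 10% + $3.87/kg.
52.84 has an FTA preferential rate, but origin Merius is not Tyrena; base rate stands.
Duty = $66,414.88 × 10% + 2,128 × $3.87 = $14,876.85.
Total = $89,681.71 + $160,438.38 + $14,876.85 = $264,996.94.

$264,996.94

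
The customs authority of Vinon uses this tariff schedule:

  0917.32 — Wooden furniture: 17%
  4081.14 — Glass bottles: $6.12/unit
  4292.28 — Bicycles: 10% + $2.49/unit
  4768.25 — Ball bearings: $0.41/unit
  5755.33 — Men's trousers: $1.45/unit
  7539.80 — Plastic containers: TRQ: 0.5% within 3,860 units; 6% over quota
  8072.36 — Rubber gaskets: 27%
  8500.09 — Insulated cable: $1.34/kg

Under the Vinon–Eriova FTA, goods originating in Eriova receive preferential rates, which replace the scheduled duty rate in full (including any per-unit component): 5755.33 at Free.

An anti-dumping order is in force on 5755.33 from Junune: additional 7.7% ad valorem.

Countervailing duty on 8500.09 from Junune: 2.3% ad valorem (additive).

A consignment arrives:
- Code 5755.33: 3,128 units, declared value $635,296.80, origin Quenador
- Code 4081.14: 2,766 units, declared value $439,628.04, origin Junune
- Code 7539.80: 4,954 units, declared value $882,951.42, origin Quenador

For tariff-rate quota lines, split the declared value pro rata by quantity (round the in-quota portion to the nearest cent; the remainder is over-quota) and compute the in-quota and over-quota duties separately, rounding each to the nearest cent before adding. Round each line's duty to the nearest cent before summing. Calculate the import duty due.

$36,602.38

Line 1 (5755.33, Quenador, 3,128 units, $635,296.80):
Base rate for 5755.33 is $1.45/unit.
5755.33 has an FTA preferential rate, but origin Quenador is not Eriova; base rate stands.
The additional-duty order on 5755.33 targets Junune, not Quenador; it does not apply.
Duty = 3,128 × $1.45 = $4,535.60.
Line 2 (4081.14, Junune, 2,766 units, $439,628.04):
Base rate for 4081.14 is $6.12/unit.
Duty = 2,766 × $6.12 = $16,927.92.
Line 3 (7539.80, Quenador, 4,954 units, $882,951.42):
Code 7539.80 is under a tariff-rate quota (threshold 3,860 units). In-quota: 3,860 units at 0.5%; over-quota: 1,094 units at 6%.
Pro-rata value split: in-quota = $882,951.42 × 3,860/4,954 = $687,967.80; over-quota = $882,951.42 − $687,967.80 = $194,983.62.
In-quota duty = $687,967.80 × 0.5% = $3,439.84. Over-quota duty = $194,983.62 × 6% = $11,699.02.
Line duty = $3,439.84 + $11,699.02 = $15,138.86.
Total = $4,535.60 + $16,927.92 + $15,138.86 = $36,602.38.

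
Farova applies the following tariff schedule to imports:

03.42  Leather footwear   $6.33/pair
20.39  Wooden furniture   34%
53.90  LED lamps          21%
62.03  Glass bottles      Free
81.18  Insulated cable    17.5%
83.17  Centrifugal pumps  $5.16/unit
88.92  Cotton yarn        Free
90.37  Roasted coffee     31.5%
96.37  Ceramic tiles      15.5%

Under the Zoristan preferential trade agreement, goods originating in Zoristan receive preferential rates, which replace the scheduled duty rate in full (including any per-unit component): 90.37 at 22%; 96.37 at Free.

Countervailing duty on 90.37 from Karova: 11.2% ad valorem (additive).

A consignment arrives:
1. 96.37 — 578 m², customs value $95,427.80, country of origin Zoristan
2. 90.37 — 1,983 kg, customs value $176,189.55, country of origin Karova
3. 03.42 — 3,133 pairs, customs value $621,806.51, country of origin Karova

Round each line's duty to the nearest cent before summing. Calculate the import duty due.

$95,064.83

Line 1 (96.37, Zoristan, 578 m², $95,427.80):
Base rate for 96.37 is 15.5%.
Origin Zoristan qualifies under the Farova–Zoristan agreement and 96.37 is covered: preferential rate Free applies instead.
Duty = $95,427.80 × 0% = $0.00.
Line 2 (90.37, Karova, 1,983 kg, $176,189.55):
Base rate for 90.37 is 31.5%.
90.37 has an FTA preferential rate, but origin Karova is not Zoristan; base rate stands.
Additional duty on 90.37 from Karova: +11.2%. Applied ad valorem rate: 31.5% + 11.2% = 42.7%.
Duty = $176,189.55 × 42.7% = $75,232.94.
Line 3 (03.42, Karova, 3,133 pairs, $621,806.51):
Base rate for 03.42 is $6.33/pair.
Duty = 3,133 × $6.33 = $19,831.89.
Total = $0.00 + $75,232.94 + $19,831.89 = $95,064.83.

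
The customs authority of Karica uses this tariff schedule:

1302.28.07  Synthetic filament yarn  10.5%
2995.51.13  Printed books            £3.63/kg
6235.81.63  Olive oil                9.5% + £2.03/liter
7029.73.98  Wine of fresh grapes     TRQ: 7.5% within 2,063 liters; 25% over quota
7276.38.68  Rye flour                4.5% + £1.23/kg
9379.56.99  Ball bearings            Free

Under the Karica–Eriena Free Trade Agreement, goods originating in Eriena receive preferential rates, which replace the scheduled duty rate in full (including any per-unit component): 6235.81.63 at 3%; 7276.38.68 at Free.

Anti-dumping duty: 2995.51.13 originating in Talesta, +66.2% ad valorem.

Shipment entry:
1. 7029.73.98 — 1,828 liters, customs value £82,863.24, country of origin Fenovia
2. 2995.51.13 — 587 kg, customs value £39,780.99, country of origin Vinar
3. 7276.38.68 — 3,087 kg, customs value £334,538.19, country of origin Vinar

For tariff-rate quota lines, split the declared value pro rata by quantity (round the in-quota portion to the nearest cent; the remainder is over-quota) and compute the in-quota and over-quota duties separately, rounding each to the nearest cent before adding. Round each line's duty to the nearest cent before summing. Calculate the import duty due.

£27,196.78

Line 1 (7029.73.98, Fenovia, 1,828 liters, £82,863.24):
Code 7029.73.98 is under a tariff-rate quota (threshold 2,063 liters). Quantity 1,828 liters is within the quota, so the in-quota rate 7.5% applies to the full value.
Duty = £82,863.24 × 7.5% = £6,214.74.
Line 2 (2995.51.13, Vinar, 587 kg, £39,780.99):
Base rate for 2995.51.13 is £3.63/kg.
The additional-duty order on 2995.51.13 targets Talesta, not Vinar; it does not apply.
Duty = 587 × £3.63 = £2,130.81.
Line 3 (7276.38.68, Vinar, 3,087 kg, £334,538.19):
Base rate for 7276.38.68 is 4.5% + £1.23/kg.
7276.38.68 has an FTA preferential rate, but origin Vinar is not Eriena; base rate stands.
Duty = £334,538.19 × 4.5% + 3,087 × £1.23 = £18,851.23.
Total = £6,214.74 + £2,130.81 + £18,851.23 = £27,196.78.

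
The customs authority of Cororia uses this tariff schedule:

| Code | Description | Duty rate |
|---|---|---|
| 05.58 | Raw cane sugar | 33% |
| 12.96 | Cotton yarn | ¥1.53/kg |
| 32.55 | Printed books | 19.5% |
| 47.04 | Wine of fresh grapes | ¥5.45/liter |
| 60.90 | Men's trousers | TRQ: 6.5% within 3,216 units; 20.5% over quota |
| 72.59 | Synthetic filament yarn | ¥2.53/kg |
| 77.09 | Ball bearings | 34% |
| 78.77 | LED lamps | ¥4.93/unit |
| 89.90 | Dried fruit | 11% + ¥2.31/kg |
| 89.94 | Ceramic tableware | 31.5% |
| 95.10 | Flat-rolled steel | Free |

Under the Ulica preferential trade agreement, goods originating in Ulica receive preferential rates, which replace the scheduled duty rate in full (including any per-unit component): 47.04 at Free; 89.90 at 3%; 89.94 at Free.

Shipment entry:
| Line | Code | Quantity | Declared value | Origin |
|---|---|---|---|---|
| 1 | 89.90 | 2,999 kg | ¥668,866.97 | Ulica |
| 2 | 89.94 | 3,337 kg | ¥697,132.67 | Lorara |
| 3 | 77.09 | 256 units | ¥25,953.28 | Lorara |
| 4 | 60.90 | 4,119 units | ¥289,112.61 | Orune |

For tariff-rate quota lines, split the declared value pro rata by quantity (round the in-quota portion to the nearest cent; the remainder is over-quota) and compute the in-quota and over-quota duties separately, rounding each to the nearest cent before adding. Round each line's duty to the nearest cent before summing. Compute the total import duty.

¥276,152.66

Line 1 (89.90, Ulica, 2,999 kg, ¥668,866.97):
Base rate for 89.90 is 11% + ¥2.31/kg.
Origin Ulica qualifies under the Cororia–Ulica agreement and 89.90 is covered: preferential rate 3% applies instead.
Duty = ¥668,866.97 × 3% = ¥20,066.01.
Line 2 (89.94, Lorara, 3,337 kg, ¥697,132.67):
Base rate for 89.94 is 31.5%.
89.94 has an FTA preferential rate, but origin Lorara is not Ulica; base rate stands.
Duty = ¥697,132.67 × 31.5% = ¥219,596.79.
Line 3 (77.09, Lorara, 256 units, ¥25,953.28):
Base rate for 77.09 is 34%.
Duty = ¥25,953.28 × 34% = ¥8,824.12.
Line 4 (60.90, Orune, 4,119 units, ¥289,112.61):
Code 60.90 is under a tariff-rate quota (threshold 3,216 units). In-quota: 3,216 units at 6.5%; over-quota: 903 units at 20.5%.
Pro-rata value split: in-quota = ¥289,112.61 × 3,216/4,119 = ¥225,731.04; over-quota = ¥289,112.61 − ¥225,731.04 = ¥63,381.57.
In-quota duty = ¥225,731.04 × 6.5% = ¥14,672.52. Over-quota duty = ¥63,381.57 × 20.5% = ¥12,993.22.
Line duty = ¥14,672.52 + ¥12,993.22 = ¥27,665.74.
Total = ¥20,066.01 + ¥219,596.79 + ¥8,824.12 + ¥27,665.74 = ¥276,152.66.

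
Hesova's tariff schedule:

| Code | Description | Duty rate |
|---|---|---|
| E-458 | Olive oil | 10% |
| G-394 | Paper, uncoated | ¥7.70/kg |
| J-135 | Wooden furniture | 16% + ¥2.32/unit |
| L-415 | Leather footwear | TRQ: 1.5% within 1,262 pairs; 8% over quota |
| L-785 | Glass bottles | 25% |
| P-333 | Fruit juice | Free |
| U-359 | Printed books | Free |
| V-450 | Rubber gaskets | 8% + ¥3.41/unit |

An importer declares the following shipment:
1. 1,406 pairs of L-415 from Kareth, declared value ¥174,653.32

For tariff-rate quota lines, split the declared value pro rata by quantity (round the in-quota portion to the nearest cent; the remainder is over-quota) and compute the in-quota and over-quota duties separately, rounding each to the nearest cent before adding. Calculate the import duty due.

¥3,782.49

Line 1 (L-415, Kareth, 1,406 pairs, ¥174,653.32):
Code L-415 is under a tariff-rate quota (threshold 1,262 pairs). In-quota: 1,262 pairs at 1.5%; over-quota: 144 pairs at 8%.
Pro-rata value split: in-quota = ¥174,653.32 × 1,262/1,406 = ¥156,765.64; over-quota = ¥174,653.32 − ¥156,765.64 = ¥17,887.68.
In-quota duty = ¥156,765.64 × 1.5% = ¥2,351.48. Over-quota duty = ¥17,887.68 × 8% = ¥1,431.01.
Line duty = ¥2,351.48 + ¥1,431.01 = ¥3,782.49.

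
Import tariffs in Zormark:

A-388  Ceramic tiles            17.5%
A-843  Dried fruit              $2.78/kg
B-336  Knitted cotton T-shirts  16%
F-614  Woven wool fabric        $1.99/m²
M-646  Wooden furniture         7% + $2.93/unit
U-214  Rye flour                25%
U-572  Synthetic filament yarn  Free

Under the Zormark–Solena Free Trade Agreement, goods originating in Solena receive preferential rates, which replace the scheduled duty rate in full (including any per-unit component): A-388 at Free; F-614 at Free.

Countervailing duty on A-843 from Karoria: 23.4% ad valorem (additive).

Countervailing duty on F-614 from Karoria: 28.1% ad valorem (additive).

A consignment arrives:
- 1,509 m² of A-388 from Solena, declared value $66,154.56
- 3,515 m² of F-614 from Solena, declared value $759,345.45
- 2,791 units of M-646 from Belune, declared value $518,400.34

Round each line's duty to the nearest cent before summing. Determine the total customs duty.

Line 1 (A-388, Solena, 1,509 m², $66,154.56):
Base rate for A-388 is 17.5%.
Origin Solena qualifies under the Zormark–Solena agreement and A-388 is covered: preferential rate Free applies instead.
Duty = $66,154.56 × 0% = $0.00.
Line 2 (F-614, Solena, 3,515 m², $759,345.45):
Base rate for F-614 is $1.99/m².
Origin Solena qualifies under the Zormark–Solena agreement and F-614 is covered: preferential rate Free applies instead.
The additional-duty order on F-614 targets Karoria, not Solena; it does not apply.
Duty = $759,345.45 × 0% = $0.00.
Line 3 (M-646, Belune, 2,791 units, $518,400.34):
Base rate for M-646 is 7% + $2.93/unit.
Duty = $518,400.34 × 7% + 2,791 × $2.93 = $44,465.65.
Total = $0.00 + $0.00 + $44,465.65 = $44,465.65.

$44,465.65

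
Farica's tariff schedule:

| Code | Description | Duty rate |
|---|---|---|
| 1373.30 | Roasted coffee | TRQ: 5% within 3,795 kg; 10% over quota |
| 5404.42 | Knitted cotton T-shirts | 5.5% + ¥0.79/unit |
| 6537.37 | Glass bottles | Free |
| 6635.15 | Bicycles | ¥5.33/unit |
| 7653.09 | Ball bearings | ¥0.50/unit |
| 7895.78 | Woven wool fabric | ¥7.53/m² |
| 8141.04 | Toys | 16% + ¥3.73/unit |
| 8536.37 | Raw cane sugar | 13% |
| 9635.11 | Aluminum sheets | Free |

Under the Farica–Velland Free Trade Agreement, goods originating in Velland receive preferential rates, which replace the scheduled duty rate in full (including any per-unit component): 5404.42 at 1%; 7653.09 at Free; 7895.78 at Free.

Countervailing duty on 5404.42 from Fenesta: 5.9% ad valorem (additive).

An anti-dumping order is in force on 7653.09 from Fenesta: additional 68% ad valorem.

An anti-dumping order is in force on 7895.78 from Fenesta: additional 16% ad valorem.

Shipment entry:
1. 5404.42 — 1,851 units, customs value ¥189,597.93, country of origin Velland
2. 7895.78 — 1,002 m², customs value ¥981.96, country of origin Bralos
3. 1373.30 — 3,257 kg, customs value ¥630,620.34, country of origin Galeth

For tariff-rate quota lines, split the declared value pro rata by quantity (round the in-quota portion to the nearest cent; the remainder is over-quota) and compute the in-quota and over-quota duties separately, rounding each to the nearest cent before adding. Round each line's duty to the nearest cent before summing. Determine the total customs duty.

¥40,972.06

Line 1 (5404.42, Velland, 1,851 units, ¥189,597.93):
Base rate for 5404.42 is 5.5% + ¥0.79/unit.
Origin Velland qualifies under the Farica–Velland agreement and 5404.42 is covered: preferential rate 1% applies instead.
The additional-duty order on 5404.42 targets Fenesta, not Velland; it does not apply.
Duty = ¥189,597.93 × 1% = ¥1,895.98.
Line 2 (7895.78, Bralos, 1,002 m², ¥981.96):
Base rate for 7895.78 is ¥7.53/m².
7895.78 has an FTA preferential rate, but origin Bralos is not Velland; base rate stands.
The additional-duty order on 7895.78 targets Fenesta, not Bralos; it does not apply.
Duty = 1,002 × ¥7.53 = ¥7,545.06.
Line 3 (1373.30, Galeth, 3,257 kg, ¥630,620.34):
Code 1373.30 is under a tariff-rate quota (threshold 3,795 kg). Quantity 3,257 kg is within the quota, so the in-quota rate 5% applies to the full value.
Duty = ¥630,620.34 × 5% = ¥31,531.02.
Total = ¥1,895.98 + ¥7,545.06 + ¥31,531.02 = ¥40,972.06.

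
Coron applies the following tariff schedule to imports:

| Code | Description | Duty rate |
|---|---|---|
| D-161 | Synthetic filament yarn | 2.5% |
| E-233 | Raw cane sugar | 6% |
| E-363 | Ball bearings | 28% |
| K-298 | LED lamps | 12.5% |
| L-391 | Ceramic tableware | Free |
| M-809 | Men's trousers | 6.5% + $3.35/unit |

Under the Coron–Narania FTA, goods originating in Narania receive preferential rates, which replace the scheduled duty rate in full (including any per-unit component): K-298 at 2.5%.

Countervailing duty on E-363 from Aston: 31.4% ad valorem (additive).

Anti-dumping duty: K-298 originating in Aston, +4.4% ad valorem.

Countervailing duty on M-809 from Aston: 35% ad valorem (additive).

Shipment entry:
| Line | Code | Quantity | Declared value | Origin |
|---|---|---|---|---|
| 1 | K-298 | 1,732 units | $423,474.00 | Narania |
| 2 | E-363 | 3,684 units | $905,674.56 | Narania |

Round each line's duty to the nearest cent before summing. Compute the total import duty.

Line 1 (K-298, Narania, 1,732 units, $423,474.00):
Base rate for K-298 is 12.5%.
Origin Narania qualifies under the Coron–Narania agreement and K-298 is covered: preferential rate 2.5% applies instead.
The additional-duty order on K-298 targets Aston, not Narania; it does not apply.
Duty = $423,474.00 × 2.5% = $10,586.85.
Line 2 (E-363, Narania, 3,684 units, $905,674.56):
Base rate for E-363 is 28%.
Origin Narania is the FTA partner but E-363 is not on the preference list; base rate stands.
The additional-duty order on E-363 targets Aston, not Narania; it does not apply.
Duty = $905,674.56 × 28% = $253,588.88.
Total = $10,586.85 + $253,588.88 = $264,175.73.

$264,175.73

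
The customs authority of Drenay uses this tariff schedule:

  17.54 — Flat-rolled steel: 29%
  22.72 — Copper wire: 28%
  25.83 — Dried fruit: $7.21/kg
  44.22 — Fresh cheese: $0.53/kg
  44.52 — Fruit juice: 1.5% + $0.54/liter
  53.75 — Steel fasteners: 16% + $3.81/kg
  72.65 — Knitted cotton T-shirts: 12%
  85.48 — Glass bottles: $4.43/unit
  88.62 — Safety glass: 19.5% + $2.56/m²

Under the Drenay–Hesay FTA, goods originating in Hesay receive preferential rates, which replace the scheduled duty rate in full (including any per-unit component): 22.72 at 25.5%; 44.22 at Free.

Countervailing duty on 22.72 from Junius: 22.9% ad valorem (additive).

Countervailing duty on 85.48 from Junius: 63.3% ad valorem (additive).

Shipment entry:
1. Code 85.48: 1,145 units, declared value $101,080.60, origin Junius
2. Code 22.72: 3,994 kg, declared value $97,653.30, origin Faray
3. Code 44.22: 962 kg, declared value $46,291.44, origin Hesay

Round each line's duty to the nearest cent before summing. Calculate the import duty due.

$96,399.29

Line 1 (85.48, Junius, 1,145 units, $101,080.60):
Base rate for 85.48 is $4.43/unit.
Additional duty on 85.48 from Junius: +63.3% ad valorem. Applied ad valorem rate = 63.3%.
Duty = $101,080.60 × 63.3% + 1,145 × $4.43 = $69,056.37.
Line 2 (22.72, Faray, 3,994 kg, $97,653.30):
Base rate for 22.72 is 28%.
22.72 has an FTA preferential rate, but origin Faray is not Hesay; base rate stands.
The additional-duty order on 22.72 targets Junius, not Faray; it does not apply.
Duty = $97,653.30 × 28% = $27,342.92.
Line 3 (44.22, Hesay, 962 kg, $46,291.44):
Base rate for 44.22 is $0.53/kg.
Origin Hesay qualifies under the Drenay–Hesay agreement and 44.22 is covered: preferential rate Free applies instead.
Duty = $46,291.44 × 0% = $0.00.
Total = $69,056.37 + $27,342.92 + $0.00 = $96,399.29.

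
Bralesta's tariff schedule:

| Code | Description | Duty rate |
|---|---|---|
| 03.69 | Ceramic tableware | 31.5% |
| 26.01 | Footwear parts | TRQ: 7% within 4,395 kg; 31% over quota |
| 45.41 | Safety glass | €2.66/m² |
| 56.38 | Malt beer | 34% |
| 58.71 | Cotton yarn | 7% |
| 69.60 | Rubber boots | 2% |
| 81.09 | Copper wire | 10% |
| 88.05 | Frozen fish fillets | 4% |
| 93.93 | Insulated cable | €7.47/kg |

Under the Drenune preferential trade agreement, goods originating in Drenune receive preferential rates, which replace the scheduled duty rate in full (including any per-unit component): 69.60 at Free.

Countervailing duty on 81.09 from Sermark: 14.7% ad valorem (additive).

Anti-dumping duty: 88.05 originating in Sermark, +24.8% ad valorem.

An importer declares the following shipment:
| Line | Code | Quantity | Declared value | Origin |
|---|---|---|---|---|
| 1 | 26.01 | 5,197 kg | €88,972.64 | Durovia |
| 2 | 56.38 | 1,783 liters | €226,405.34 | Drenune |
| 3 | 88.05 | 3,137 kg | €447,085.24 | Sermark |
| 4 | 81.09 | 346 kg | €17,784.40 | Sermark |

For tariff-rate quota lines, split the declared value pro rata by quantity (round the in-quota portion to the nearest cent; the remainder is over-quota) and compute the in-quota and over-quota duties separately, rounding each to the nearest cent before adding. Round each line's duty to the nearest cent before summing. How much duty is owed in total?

€219,654.46

Line 1 (26.01, Durovia, 5,197 kg, €88,972.64):
Code 26.01 is under a tariff-rate quota (threshold 4,395 kg). In-quota: 4,395 kg at 7%; over-quota: 802 kg at 31%.
Pro-rata value split: in-quota = €88,972.64 × 4,395/5,197 = €75,242.40; over-quota = €88,972.64 − €75,242.40 = €13,730.24.
In-quota duty = €75,242.40 × 7% = €5,266.97. Over-quota duty = €13,730.24 × 31% = €4,256.37.
Line duty = €5,266.97 + €4,256.37 = €9,523.34.
Line 2 (56.38, Drenune, 1,783 liters, €226,405.34):
Base rate for 56.38 is 34%.
Origin Drenune is the FTA partner but 56.38 is not on the preference list; base rate stands.
Duty = €226,405.34 × 34% = €76,977.82.
Line 3 (88.05, Sermark, 3,137 kg, €447,085.24):
Base rate for 88.05 is 4%.
Additional duty on 88.05 from Sermark: +24.8%. Applied ad valorem rate: 4% + 24.8% = 28.8%.
Duty = €447,085.24 × 28.8% = €128,760.55.
Line 4 (81.09, Sermark, 346 kg, €17,784.40):
Base rate for 81.09 is 10%.
Additional duty on 81.09 from Sermark: +14.7%. Applied ad valorem rate: 10% + 14.7% = 24.7%.
Duty = €17,784.40 × 24.7% = €4,392.75.
Total = €9,523.34 + €76,977.82 + €128,760.55 + €4,392.75 = €219,654.46.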